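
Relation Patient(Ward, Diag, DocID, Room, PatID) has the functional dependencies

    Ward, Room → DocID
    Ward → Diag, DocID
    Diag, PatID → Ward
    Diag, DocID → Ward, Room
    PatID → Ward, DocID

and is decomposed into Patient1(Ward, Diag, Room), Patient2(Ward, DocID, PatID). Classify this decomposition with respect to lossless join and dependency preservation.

Lossless test: (Ward)⁺ = {Ward, Diag, DocID, Room}, which contains all of one fragment — lossless.
Dependency preservation: the restricted closure of {Diag, DocID} across the fragments never reaches {Ward, Room}, so Diag, DocID → Ward, Room cannot be enforced without a join — not preserved.

lossless but not dependency-preserving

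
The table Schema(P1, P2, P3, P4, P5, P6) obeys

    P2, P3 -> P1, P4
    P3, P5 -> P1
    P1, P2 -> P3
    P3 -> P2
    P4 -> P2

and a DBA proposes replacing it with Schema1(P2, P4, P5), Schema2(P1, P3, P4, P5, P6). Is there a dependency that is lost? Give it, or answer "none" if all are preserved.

Check P1, P2 → P3: no single fragment contains all of {P1, P2, P3}, and the restricted closure of {P1, P2} across the fragments never reaches {P3}.
P2, P3 → P1, P4 is preserved.
P3, P5 → P1 is preserved.
P3 → P2 is preserved.
P4 → P2 is preserved.

P1, P2 -> P3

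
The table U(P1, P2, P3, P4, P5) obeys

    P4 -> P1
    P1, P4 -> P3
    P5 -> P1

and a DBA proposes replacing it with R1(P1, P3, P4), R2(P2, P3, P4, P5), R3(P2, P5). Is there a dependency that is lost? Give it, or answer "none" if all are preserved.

Check P5 → P1: no single fragment contains all of {P1, P5}, and the restricted closure of {P5} across the fragments never reaches {P1}.
P4 → P1 is preserved.
P1, P4 → P3 is preserved.

P5 -> P1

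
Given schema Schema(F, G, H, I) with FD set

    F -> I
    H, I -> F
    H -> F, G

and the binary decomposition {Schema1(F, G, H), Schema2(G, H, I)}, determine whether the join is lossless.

Yes

Common attributes: Schema1 ∩ Schema2 = {G, H}.
Closure of {G, H}: H → F, G applies, adding F; F → I applies, adding I. So (G, H)⁺ = {F, G, H, I}.
This closure contains every attribute of Schema1, so Schema1 ∩ Schema2 → Schema1. The join is lossless.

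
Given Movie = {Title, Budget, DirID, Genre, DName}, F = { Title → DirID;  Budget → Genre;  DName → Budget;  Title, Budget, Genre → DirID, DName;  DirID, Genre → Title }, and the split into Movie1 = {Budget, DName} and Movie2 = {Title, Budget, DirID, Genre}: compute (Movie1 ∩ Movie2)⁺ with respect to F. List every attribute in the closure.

Budget, Genre

Movie1 ∩ Movie2 = {Budget}.
Budget → Genre applies, adding Genre
Closure: {Budget, Genre}.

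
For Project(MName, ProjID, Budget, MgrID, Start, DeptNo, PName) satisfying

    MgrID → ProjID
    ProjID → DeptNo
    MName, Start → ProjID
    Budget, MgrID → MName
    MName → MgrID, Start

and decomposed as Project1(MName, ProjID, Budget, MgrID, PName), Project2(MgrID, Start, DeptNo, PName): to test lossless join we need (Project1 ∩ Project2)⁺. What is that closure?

ProjID, MgrID, DeptNo, PName

Project1 ∩ Project2 = {MgrID, PName}.
MgrID → ProjID applies, adding ProjID
ProjID → DeptNo applies, adding DeptNo
Closure: {ProjID, MgrID, DeptNo, PName}.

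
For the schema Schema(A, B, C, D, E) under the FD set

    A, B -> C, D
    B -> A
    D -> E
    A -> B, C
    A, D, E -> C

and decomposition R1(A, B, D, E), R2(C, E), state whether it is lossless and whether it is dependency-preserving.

lossy and not dependency-preserving

Lossless test: (E)⁺ = {E}, which is a superkey of neither fragment — lossy.
Dependency preservation: the restricted closure of {A, B} across the fragments never reaches {C, D}, so A, B → C, D cannot be enforced without a join — not preserved.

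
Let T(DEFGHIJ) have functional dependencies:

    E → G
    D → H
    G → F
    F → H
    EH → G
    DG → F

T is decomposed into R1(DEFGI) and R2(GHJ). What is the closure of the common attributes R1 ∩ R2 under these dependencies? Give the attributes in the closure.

FGH

R1 ∩ R2 = {G}.
G → F applies, adding F
F → H applies, adding H
Closure: {FGH}.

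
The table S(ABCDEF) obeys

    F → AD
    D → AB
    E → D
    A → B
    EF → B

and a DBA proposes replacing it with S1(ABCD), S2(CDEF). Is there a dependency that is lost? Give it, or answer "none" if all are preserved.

none

F → AD: restricted closure across fragments reaches AD.
D → AB lies within S1.
E → D lies within S2.
A → B lies within S1.
EF → B: restricted closure across fragments reaches B.
Every dependency is enforceable on the fragments, so the decomposition is dependency-preserving.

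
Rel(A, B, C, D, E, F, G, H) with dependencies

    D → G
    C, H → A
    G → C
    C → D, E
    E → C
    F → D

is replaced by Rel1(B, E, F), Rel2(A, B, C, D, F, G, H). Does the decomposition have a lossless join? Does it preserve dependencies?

lossless but not dependency-preserving

Lossless test: (B, F)⁺ = {B, C, D, E, F, G}, which contains all of one fragment — lossless.
Dependency preservation: the restricted closure of {C} across the fragments never reaches {D, E}, so C → D, E cannot be enforced without a join — not preserved.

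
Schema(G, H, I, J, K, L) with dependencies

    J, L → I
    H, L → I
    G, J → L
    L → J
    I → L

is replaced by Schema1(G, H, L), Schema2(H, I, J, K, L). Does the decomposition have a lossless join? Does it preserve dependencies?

lossy and not dependency-preserving

Lossless test: (H, L)⁺ = {H, I, J, L}, which is a superkey of neither fragment — lossy.
Dependency preservation: the restricted closure of {G, J} across the fragments never reaches {L}, so G, J → L cannot be enforced without a join — not preserved.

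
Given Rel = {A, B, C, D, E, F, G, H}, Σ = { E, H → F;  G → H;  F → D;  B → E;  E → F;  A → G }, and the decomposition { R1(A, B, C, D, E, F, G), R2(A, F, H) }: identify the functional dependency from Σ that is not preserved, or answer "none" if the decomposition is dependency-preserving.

Check G → H: no single fragment contains all of {G, H}, and the restricted closure of {G} across the fragments never reaches {H}.
E, H → F is preserved.
F → D is preserved.
B → E is preserved.
E → F is preserved.
A → G is preserved.

G → H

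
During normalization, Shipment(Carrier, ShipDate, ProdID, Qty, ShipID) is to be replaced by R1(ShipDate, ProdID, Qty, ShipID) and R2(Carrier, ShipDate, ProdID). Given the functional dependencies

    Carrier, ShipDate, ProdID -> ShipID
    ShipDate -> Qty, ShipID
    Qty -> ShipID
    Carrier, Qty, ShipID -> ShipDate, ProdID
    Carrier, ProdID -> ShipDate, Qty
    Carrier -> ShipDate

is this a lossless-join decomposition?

Common attributes: R1 ∩ R2 = {ShipDate, ProdID}.
Closure of {ShipDate, ProdID}: ShipDate → Qty, ShipID applies, adding Qty, ShipID. So (ShipDate, ProdID)⁺ = {ShipDate, ProdID, Qty, ShipID}.
This closure contains every attribute of R1, so R1 ∩ R2 → R1. The join is lossless.

Yes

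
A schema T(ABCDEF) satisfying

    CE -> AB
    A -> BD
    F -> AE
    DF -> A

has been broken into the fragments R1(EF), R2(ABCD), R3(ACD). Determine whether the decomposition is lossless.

No

Chase test. Columns are ABCDEF; row i has aⱼ where attribute j ∈ Ri, else bᵢⱼ.
Initial tableau (one row per fragment):
  row 1: b11 b12 b13 b14 a5 a6
  row 2: a1 a2 a3 a4 b25 b26
  row 3: a1 b32 a3 a4 b35 b36
Rows 2 and 3 agree on A; apply A→BD and equate their BD entries.
No row becomes fully distinguished — the join is lossy.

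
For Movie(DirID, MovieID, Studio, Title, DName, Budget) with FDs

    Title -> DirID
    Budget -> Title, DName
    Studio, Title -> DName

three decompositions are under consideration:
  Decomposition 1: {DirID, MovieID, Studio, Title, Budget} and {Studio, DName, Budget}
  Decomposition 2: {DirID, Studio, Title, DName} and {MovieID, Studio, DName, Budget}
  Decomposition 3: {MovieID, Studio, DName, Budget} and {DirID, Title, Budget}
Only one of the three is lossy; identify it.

Decomposition 2

Decomposition 1: common = {Studio, Budget}, closure = {DirID, Studio, Title, DName, Budget} → lossless.
Decomposition 2: common = {Studio, DName}, closure = {Studio, DName} → lossy.
Decomposition 3: common = {Budget}, closure = {DirID, Title, DName, Budget} → lossless.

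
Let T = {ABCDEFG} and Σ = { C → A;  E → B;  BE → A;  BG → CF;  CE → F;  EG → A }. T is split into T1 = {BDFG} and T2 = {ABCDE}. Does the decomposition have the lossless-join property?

Common attributes: T1 ∩ T2 = {BD}.
No dependency enlarges {BD}, so (BD)⁺ = {BD}.
The closure contains neither all of T1 = {BDFG} nor all of T2 = {ABCDE}, so the common attributes are not a superkey of either fragment. The join is lossy.

No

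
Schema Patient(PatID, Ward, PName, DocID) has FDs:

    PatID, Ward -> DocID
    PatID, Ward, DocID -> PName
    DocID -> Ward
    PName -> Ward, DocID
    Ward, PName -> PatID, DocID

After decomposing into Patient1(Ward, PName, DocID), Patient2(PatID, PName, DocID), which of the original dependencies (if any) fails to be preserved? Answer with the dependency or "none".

PatID, Ward -> DocID

Check PatID, Ward → DocID: no single fragment contains all of {PatID, Ward, DocID}, and the restricted closure of {PatID, Ward} across the fragments never reaches {DocID}.
PatID, Ward, DocID → PName is preserved.
DocID → Ward is preserved.
PName → Ward, DocID is preserved.
Ward, PName → PatID, DocID is preserved.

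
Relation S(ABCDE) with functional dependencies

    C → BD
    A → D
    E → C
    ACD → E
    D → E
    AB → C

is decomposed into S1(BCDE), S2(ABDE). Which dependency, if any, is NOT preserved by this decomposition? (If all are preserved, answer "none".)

C → BD lies within S1.
A → D lies within S2.
E → C lies within S1.
ACD → E: restricted closure across fragments reaches E.
D → E lies within S1.
AB → C: restricted closure across fragments reaches C.
Every dependency is enforceable on the fragments, so the decomposition is dependency-preserving.

none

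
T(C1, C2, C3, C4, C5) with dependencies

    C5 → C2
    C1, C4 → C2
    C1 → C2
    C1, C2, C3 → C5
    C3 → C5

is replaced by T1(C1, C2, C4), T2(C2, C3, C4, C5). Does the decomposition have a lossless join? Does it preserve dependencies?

Lossless test: (C2, C4)⁺ = {C2, C4}, which is a superkey of neither fragment — lossy.
Dependency preservation: C1, C2, C3 → C5 is not contained in any single fragment, but the restricted closure of its left-hand side across the fragments still reaches the right-hand side; the remaining FDs each lie inside some fragment. All dependencies are preserved.

lossy but dependency-preserving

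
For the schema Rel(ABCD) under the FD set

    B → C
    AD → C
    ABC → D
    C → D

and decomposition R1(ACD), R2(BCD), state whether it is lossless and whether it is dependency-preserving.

lossy but dependency-preserving

Lossless test: (CD)⁺ = {CD}, which is a superkey of neither fragment — lossy.
Dependency preservation: ABC → D is not contained in any single fragment, but the restricted closure of its left-hand side across the fragments still reaches the right-hand side; the remaining FDs each lie inside some fragment. All dependencies are preserved.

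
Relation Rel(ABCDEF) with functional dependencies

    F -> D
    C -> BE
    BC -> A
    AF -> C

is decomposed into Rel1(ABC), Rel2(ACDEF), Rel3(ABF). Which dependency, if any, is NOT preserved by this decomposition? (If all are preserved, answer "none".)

F → D lies within Rel2.
C → BE: restricted closure across fragments reaches BE.
BC → A lies within Rel1.
AF → C lies within Rel2.
Every dependency is enforceable on the fragments, so the decomposition is dependency-preserving.

none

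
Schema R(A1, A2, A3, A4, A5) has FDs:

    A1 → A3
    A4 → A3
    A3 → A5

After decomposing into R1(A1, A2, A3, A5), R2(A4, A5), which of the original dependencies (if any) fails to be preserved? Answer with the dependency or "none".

A4 → A3

Check A4 → A3: no single fragment contains all of {A3, A4}, and the restricted closure of {A4} across the fragments never reaches {A3}.
A1 → A3 is preserved.
A3 → A5 is preserved.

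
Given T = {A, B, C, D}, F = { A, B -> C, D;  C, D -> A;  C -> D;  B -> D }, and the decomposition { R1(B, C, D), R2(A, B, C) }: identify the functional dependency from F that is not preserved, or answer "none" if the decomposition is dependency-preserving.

A, B → C, D: restricted closure across fragments reaches C, D.
C, D → A: restricted closure across fragments reaches A.
C → D lies within R1.
B → D lies within R1.
Every dependency is enforceable on the fragments, so the decomposition is dependency-preserving.

none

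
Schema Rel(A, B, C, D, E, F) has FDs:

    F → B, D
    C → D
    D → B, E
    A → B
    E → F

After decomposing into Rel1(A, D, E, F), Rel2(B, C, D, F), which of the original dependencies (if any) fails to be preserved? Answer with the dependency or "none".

A → B

Check A → B: no single fragment contains all of {A, B}, and the restricted closure of {A} across the fragments never reaches {B}.
F → B, D is preserved.
C → D is preserved.
D → B, E is preserved.
E → F is preserved.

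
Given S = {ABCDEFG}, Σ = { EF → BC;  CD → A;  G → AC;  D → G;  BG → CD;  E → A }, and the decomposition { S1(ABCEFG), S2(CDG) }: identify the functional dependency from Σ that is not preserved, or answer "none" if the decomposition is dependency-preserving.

BG → CD

Check BG → CD: no single fragment contains all of {BCDG}, and the restricted closure of {BG} across the fragments never reaches {CD}.
EF → BC is preserved.
CD → A is preserved.
G → AC is preserved.
D → G is preserved.
E → A is preserved.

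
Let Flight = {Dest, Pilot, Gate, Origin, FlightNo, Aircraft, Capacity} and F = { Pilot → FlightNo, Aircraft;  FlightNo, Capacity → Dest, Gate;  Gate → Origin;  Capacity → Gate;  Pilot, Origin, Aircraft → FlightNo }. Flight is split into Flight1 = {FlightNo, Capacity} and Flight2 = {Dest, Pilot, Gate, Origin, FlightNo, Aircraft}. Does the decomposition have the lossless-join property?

Common attributes: Flight1 ∩ Flight2 = {FlightNo}.
No dependency enlarges {FlightNo}, so (FlightNo)⁺ = {FlightNo}.
The closure contains neither all of Flight1 = {FlightNo, Capacity} nor all of Flight2 = {Dest, Pilot, Gate, Origin, FlightNo, Aircraft}, so the common attributes are not a superkey of either fragment. The join is lossy.

No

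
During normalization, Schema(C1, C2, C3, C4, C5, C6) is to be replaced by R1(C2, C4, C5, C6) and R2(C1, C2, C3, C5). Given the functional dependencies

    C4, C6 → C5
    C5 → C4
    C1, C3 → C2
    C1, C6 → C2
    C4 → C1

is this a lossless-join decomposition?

No

Common attributes: R1 ∩ R2 = {C2, C5}.
Closure of {C2, C5}: C5 → C4 applies, adding C4; C4 → C1 applies, adding C1. So (C2, C5)⁺ = {C1, C2, C4, C5}.
The closure contains neither all of R1 = {C2, C4, C5, C6} nor all of R2 = {C1, C2, C3, C5}, so the common attributes are not a superkey of either fragment. The join is lossy.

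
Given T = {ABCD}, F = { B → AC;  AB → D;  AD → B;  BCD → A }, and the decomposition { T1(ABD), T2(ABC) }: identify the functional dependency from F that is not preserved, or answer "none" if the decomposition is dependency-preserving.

B → AC lies within T2.
AB → D lies within T1.
AD → B lies within T1.
BCD → A: restricted closure across fragments reaches A.
Every dependency is enforceable on the fragments, so the decomposition is dependency-preserving.

none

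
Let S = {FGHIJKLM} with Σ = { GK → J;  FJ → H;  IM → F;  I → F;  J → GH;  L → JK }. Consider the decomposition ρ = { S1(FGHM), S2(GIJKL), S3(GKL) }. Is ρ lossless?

Chase test. Columns are FGHIJKLM; row i has aⱼ where attribute j ∈ Si, else bᵢⱼ.
Initial tableau (one row per fragment):
  row 1: a1 a2 a3 b14 b15 b16 b17 a8
  row 2: b21 a2 b23 a4 a5 a6 a7 b28
  row 3: b31 a2 b33 b34 b35 a6 a7 b38
Rows 2 and 3 agree on GK; apply GK→J and equate their J entries.
Rows 2 and 3 agree on J; apply J→GH and equate their GH entries.
No row becomes fully distinguished — the join is lossy.

No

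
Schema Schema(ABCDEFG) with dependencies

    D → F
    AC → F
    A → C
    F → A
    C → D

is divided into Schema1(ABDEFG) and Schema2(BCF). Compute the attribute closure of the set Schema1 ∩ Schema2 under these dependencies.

Schema1 ∩ Schema2 = {BF}.
F → A applies, adding A
A → C applies, adding C
C → D applies, adding D
Closure: {ABCDF}.

ABCDF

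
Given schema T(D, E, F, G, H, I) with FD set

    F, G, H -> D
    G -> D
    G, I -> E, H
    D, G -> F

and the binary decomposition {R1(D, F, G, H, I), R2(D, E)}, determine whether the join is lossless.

No

Common attributes: R1 ∩ R2 = {D}.
No dependency enlarges {D}, so (D)⁺ = {D}.
The closure contains neither all of R1 = {D, F, G, H, I} nor all of R2 = {D, E}, so the common attributes are not a superkey of either fragment. The join is lossy.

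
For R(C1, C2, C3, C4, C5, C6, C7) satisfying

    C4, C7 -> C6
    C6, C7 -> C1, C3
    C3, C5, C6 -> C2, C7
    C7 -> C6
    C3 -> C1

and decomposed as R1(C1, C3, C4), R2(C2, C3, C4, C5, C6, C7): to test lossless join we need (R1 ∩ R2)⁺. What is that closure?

R1 ∩ R2 = {C3, C4}.
C3 → C1 applies, adding C1
Closure: {C1, C3, C4}.

C1, C3, C4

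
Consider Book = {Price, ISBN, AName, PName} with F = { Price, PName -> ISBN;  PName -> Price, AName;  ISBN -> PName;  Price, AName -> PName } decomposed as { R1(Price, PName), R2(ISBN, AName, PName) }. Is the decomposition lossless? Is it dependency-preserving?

Lossless test: (PName)⁺ = {Price, ISBN, AName, PName}, which contains all of one fragment — lossless.
Dependency preservation: the restricted closure of {Price, AName} across the fragments never reaches {PName}, so Price, AName → PName cannot be enforced without a join — not preserved.

lossless but not dependency-preserving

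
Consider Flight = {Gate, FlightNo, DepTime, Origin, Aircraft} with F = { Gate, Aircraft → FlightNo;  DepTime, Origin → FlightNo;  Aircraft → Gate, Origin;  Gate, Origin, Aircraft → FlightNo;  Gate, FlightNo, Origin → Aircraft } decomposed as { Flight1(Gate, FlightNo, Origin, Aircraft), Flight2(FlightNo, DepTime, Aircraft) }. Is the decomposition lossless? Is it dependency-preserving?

Lossless test: (FlightNo, Aircraft)⁺ = {Gate, FlightNo, Origin, Aircraft}, which contains all of one fragment — lossless.
Dependency preservation: the restricted closure of {DepTime, Origin} across the fragments never reaches {FlightNo}, so DepTime, Origin → FlightNo cannot be enforced without a join — not preserved.

lossless but not dependency-preserving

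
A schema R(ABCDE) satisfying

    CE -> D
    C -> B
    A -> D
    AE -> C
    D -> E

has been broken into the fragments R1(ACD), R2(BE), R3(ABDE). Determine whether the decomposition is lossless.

Yes

Chase test. Columns are ABCDE; row i has aⱼ where attribute j ∈ Ri, else bᵢⱼ.
Initial tableau (one row per fragment):
  row 1: a1 b12 a3 a4 b15
  row 2: b21 a2 b23 b24 a5
  row 3: a1 a2 b33 a4 a5
Rows 1 and 3 agree on D; apply D→E and equate their E entries.
Rows 1 and 3 agree on AE; apply AE→C and equate their C entries.
Rows 1 and 3 agree on C; apply C→B and equate their B entries.
Row 1 is now all distinguished symbols — the join is lossless.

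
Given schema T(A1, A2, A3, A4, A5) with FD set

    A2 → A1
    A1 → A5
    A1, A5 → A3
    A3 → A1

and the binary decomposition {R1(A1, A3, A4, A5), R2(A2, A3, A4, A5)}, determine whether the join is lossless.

Yes

Common attributes: R1 ∩ R2 = {A3, A4, A5}.
Closure of {A3, A4, A5}: A3 → A1 applies, adding A1. So (A3, A4, A5)⁺ = {A1, A3, A4, A5}.
This closure contains every attribute of R1, so R1 ∩ R2 → R1. The join is lossless.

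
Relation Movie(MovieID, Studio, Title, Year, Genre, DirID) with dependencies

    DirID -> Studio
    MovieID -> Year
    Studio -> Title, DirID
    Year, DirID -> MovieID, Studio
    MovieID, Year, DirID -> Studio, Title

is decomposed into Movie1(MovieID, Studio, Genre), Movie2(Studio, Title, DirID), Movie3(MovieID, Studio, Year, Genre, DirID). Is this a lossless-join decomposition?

Chase test. Columns are MovieID, Studio, Title, Year, Genre, DirID; row i has aⱼ where attribute j ∈ Moviei, else bᵢⱼ.
Initial tableau (one row per fragment):
  row 1: a1 a2 b13 b14 a5 b16
  row 2: b21 a2 a3 b24 b25 a6
  row 3: a1 a2 b33 a4 a5 a6
Rows 1 and 3 agree on MovieID; apply MovieID→Year and equate their Year entries.
Rows 1 and 2 agree on Studio; apply Studio→Title, DirID and equate their Title, DirID entries.
Rows 1 and 3 agree on Studio; apply Studio→Title, DirID and equate their Title, DirID entries.
Row 1 is now all distinguished symbols — the join is lossless.

Yes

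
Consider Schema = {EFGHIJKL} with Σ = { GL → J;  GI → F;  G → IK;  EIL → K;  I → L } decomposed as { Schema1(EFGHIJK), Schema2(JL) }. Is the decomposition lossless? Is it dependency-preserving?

lossy and not dependency-preserving

Lossless test: (J)⁺ = {J}, which is a superkey of neither fragment — lossy.
Dependency preservation: the restricted closure of {I} across the fragments never reaches {L}, so I → L cannot be enforced without a join — not preserved.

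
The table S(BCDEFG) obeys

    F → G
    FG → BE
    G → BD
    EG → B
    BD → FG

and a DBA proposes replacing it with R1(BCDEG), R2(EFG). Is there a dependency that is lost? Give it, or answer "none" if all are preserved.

F → G lies within R2.
FG → BE: restricted closure across fragments reaches BE.
G → BD lies within R1.
EG → B lies within R1.
BD → FG: restricted closure across fragments reaches FG.
Every dependency is enforceable on the fragments, so the decomposition is dependency-preserving.

none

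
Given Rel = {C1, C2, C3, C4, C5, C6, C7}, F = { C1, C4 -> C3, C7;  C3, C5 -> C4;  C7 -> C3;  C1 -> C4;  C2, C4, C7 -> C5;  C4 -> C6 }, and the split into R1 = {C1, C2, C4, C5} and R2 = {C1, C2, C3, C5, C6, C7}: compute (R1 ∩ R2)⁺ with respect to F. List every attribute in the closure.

C1, C2, C3, C4, C5, C6, C7

R1 ∩ R2 = {C1, C2, C5}.
C1 → C4 applies, adding C4
C4 → C6 applies, adding C6
C1, C4 → C3, C7 applies, adding C3, C7
Closure: {C1, C2, C3, C4, C5, C6, C7}.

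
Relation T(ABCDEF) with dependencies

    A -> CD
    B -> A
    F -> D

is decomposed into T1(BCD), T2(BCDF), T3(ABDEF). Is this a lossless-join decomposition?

Yes

Chase test. Columns are ABCDEF; row i has aⱼ where attribute j ∈ Ti, else bᵢⱼ.
Initial tableau (one row per fragment):
  row 1: b11 a2 a3 a4 b15 b16
  row 2: b21 a2 a3 a4 b25 a6
  row 3: a1 a2 b33 a4 a5 a6
Rows 1 and 2 agree on B; apply B→A and equate their A entries.
Rows 1 and 3 agree on B; apply B→A and equate their A entries.
Rows 1 and 3 agree on A; apply A→CD and equate their CD entries.
Row 3 is now all distinguished symbols — the join is lossless.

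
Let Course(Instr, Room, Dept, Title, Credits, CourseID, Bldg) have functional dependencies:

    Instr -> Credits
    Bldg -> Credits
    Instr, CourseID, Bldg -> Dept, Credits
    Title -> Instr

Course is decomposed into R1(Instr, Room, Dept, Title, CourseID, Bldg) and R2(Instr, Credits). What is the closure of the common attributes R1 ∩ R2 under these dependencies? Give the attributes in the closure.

R1 ∩ R2 = {Instr}.
Instr → Credits applies, adding Credits
Closure: {Instr, Credits}.

Instr, Credits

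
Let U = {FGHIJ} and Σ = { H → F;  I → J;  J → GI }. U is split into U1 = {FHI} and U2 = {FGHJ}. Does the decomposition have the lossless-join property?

Common attributes: U1 ∩ U2 = {FH}.
No dependency enlarges {FH}, so (FH)⁺ = {FH}.
The closure contains neither all of U1 = {FHI} nor all of U2 = {FGHJ}, so the common attributes are not a superkey of either fragment. The join is lossy.

No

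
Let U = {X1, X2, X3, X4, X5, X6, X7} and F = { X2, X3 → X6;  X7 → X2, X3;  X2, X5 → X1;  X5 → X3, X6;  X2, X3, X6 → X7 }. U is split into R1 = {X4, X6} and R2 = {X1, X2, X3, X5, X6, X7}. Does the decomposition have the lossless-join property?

No

Common attributes: R1 ∩ R2 = {X6}.
No dependency enlarges {X6}, so (X6)⁺ = {X6}.
The closure contains neither all of R1 = {X4, X6} nor all of R2 = {X1, X2, X3, X5, X6, X7}, so the common attributes are not a superkey of either fragment. The join is lossy.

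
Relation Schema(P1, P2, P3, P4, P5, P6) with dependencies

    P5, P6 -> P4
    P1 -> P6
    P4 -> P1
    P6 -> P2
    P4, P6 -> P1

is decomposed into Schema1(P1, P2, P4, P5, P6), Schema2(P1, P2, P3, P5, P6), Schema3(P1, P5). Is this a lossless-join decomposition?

Yes

Chase test. Columns are P1, P2, P3, P4, P5, P6; row i has aⱼ where attribute j ∈ Schemai, else bᵢⱼ.
Initial tableau (one row per fragment):
  row 1: a1 a2 b13 a4 a5 a6
  row 2: a1 a2 a3 b24 a5 a6
  row 3: a1 b32 b33 b34 a5 b36
Rows 1 and 2 agree on P5, P6; apply P5, P6→P4 and equate their P4 entries.
Rows 1 and 3 agree on P1; apply P1→P6 and equate their P6 entries.
Rows 1 and 3 agree on P6; apply P6→P2 and equate their P2 entries.
Rows 1 and 3 agree on P5, P6; apply P5, P6→P4 and equate their P4 entries.
Row 2 is now all distinguished symbols — the join is lossless.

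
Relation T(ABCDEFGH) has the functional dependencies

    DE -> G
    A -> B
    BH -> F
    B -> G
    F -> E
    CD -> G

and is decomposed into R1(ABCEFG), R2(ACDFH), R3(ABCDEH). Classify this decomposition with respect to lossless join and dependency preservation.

Lossless test (chase): Rows 1 and 2 agree on A; apply A→B and equate their B entries. Rows 2 and 3 agree on BH; apply BH→F and equate their F entries. Rows 1 and 2 agree on B; apply B→G and equate their G entries. Rows 1 and 3 agree on B; apply B→G and equate their G entries. Rows 1 and 2 agree on F; apply F→E and equate their E entries. Row 2 is now all distinguished symbols — the join is lossless.
Dependency preservation: the restricted closure of {DE} across the fragments never reaches {G}, so DE → G cannot be enforced without a join — not preserved.

lossless but not dependency-preserving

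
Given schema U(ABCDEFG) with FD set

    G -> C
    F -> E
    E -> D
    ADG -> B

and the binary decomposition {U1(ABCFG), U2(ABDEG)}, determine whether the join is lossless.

Common attributes: U1 ∩ U2 = {ABG}.
Closure of {ABG}: G → C applies, adding C. So (ABG)⁺ = {ABCG}.
The closure contains neither all of U1 = {ABCFG} nor all of U2 = {ABDEG}, so the common attributes are not a superkey of either fragment. The join is lossy.

No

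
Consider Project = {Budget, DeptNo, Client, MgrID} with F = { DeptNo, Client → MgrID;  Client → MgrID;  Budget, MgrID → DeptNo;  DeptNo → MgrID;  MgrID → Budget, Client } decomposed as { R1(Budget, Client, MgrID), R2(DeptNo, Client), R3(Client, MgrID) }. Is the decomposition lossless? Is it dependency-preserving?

lossless and dependency-preserving

Lossless test (chase): Rows 1 and 2 agree on Client; apply Client→MgrID and equate their MgrID entries. Rows 1 and 2 agree on MgrID; apply MgrID→Budget, Client and equate their Budget, Client entries. Rows 1 and 3 agree on MgrID; apply MgrID→Budget, Client and equate their Budget, Client entries. Rows 1 and 2 agree on Budget, MgrID; apply Budget, MgrID→DeptNo and equate their DeptNo entries. Rows 1 and 3 agree on Budget, MgrID; apply Budget, MgrID→DeptNo and equate their DeptNo entries. Row 1 is now all distinguished symbols — the join is lossless.
Dependency preservation: DeptNo, Client → MgrID; Budget, MgrID → DeptNo; DeptNo → MgrID are not contained in any single fragment, but the restricted closure of each left-hand side across the fragments still reaches the right-hand side; the remaining FDs each lie inside some fragment. All dependencies are preserved.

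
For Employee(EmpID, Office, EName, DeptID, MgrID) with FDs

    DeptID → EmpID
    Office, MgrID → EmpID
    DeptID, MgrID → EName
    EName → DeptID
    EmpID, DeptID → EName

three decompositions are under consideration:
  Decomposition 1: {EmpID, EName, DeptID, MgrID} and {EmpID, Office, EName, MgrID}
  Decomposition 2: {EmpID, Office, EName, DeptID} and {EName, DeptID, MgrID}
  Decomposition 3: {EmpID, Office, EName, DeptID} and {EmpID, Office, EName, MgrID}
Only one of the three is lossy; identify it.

Decomposition 2

Decomposition 1: common = {EmpID, EName, MgrID}, closure = {EmpID, EName, DeptID, MgrID} → lossless.
Decomposition 2: common = {EName, DeptID}, closure = {EmpID, EName, DeptID} → lossy.
Decomposition 3: common = {EmpID, Office, EName}, closure = {EmpID, Office, EName, DeptID} → lossless.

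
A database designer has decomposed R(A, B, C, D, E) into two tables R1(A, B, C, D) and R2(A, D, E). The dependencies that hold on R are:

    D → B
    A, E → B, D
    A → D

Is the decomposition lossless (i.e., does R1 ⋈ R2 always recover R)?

No

Common attributes: R1 ∩ R2 = {A, D}.
Closure of {A, D}: D → B applies, adding B. So (A, D)⁺ = {A, B, D}.
The closure contains neither all of R1 = {A, B, C, D} nor all of R2 = {A, D, E}, so the common attributes are not a superkey of either fragment. The join is lossy.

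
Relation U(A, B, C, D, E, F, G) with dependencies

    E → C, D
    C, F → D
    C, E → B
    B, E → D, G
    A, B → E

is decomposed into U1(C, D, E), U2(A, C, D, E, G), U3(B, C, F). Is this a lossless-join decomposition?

Chase test. Columns are A, B, C, D, E, F, G; row i has aⱼ where attribute j ∈ Ui, else bᵢⱼ.
Initial tableau (one row per fragment):
  row 1: b11 b12 a3 a4 a5 b16 b17
  row 2: a1 b22 a3 a4 a5 b26 a7
  row 3: b31 a2 a3 b34 b35 a6 b37
Rows 1 and 2 agree on C, E; apply C, E→B and equate their B entries.
Rows 1 and 2 agree on B, E; apply B, E→D, G and equate their D, G entries.
No row becomes fully distinguished — the join is lossy.

No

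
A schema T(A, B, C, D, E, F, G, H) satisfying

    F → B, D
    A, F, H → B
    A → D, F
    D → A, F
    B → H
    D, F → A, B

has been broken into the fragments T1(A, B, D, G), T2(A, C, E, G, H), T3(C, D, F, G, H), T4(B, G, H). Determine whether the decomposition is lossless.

Chase test. Columns are A, B, C, D, E, F, G, H; row i has aⱼ where attribute j ∈ Ti, else bᵢⱼ.
Initial tableau (one row per fragment):
  row 1: a1 a2 b13 a4 b15 b16 a7 b18
  row 2: a1 b22 a3 b24 a5 b26 a7 a8
  row 3: b31 b32 a3 a4 b35 a6 a7 a8
  row 4: b41 a2 b43 b44 b45 b46 a7 a8
Rows 1 and 2 agree on A; apply A→D, F and equate their D, F entries.
Rows 1 and 3 agree on D; apply D→A, F and equate their A, F entries.
Rows 1 and 4 agree on B; apply B→H and equate their H entries.
Rows 1 and 2 agree on D, F; apply D, F→A, B and equate their A, B entries.
Rows 1 and 3 agree on D, F; apply D, F→A, B and equate their A, B entries.
Row 2 is now all distinguished symbols — the join is lossless.

Yes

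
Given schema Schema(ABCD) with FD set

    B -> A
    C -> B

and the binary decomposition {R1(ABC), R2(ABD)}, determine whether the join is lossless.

No

Common attributes: R1 ∩ R2 = {AB}.
No dependency enlarges {AB}, so (AB)⁺ = {AB}.
The closure contains neither all of R1 = {ABC} nor all of R2 = {ABD}, so the common attributes are not a superkey of either fragment. The join is lossy.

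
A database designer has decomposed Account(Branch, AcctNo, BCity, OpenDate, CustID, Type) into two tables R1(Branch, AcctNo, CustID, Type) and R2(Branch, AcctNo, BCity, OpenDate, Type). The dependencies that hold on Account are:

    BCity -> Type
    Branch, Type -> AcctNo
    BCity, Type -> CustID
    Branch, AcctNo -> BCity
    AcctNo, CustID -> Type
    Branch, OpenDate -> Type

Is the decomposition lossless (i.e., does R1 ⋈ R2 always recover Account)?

Common attributes: R1 ∩ R2 = {Branch, AcctNo, Type}.
Closure of {Branch, AcctNo, Type}: Branch, AcctNo → BCity applies, adding BCity; BCity, Type → CustID applies, adding CustID. So (Branch, AcctNo, Type)⁺ = {Branch, AcctNo, BCity, CustID, Type}.
This closure contains every attribute of R1, so R1 ∩ R2 → R1. The join is lossless.

Yes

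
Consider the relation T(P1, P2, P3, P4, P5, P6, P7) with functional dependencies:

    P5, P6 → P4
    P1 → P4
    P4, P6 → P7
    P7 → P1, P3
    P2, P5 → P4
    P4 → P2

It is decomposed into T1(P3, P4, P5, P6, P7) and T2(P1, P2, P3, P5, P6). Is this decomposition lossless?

Yes

Common attributes: T1 ∩ T2 = {P3, P5, P6}.
Closure of {P3, P5, P6}: P5, P6 → P4 applies, adding P4; P4, P6 → P7 applies, adding P7; P7 → P1, P3 applies, adding P1; P4 → P2 applies, adding P2. So (P3, P5, P6)⁺ = {P1, P2, P3, P4, P5, P6, P7}.
This closure contains every attribute of T1, so T1 ∩ T2 → T1. The join is lossless.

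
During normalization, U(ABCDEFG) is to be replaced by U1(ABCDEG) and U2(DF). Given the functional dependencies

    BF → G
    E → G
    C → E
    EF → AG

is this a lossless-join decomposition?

Common attributes: U1 ∩ U2 = {D}.
No dependency enlarges {D}, so (D)⁺ = {D}.
The closure contains neither all of U1 = {ABCDEG} nor all of U2 = {DF}, so the common attributes are not a superkey of either fragment. The join is lossy.

No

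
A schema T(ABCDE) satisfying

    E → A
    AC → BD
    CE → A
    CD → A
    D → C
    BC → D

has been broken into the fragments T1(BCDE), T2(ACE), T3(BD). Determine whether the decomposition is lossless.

Chase test. Columns are ABCDE; row i has aⱼ where attribute j ∈ Ti, else bᵢⱼ.
Initial tableau (one row per fragment):
  row 1: b11 a2 a3 a4 a5
  row 2: a1 b22 a3 b24 a5
  row 3: b31 a2 b33 a4 b35
Rows 1 and 2 agree on E; apply E→A and equate their A entries.
Rows 1 and 2 agree on AC; apply AC→BD and equate their BD entries.
Rows 1 and 3 agree on D; apply D→C and equate their C entries.
Rows 1 and 3 agree on CD; apply CD→A and equate their A entries.
Row 1 is now all distinguished symbols — the join is lossless.

Yes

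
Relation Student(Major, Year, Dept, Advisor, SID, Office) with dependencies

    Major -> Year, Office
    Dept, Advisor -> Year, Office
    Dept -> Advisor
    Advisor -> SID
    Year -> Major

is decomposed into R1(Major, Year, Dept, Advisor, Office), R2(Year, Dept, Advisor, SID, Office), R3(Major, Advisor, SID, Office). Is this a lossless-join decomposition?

Yes

Chase test. Columns are Major, Year, Dept, Advisor, SID, Office; row i has aⱼ where attribute j ∈ Ri, else bᵢⱼ.
Initial tableau (one row per fragment):
  row 1: a1 a2 a3 a4 b15 a6
  row 2: b21 a2 a3 a4 a5 a6
  row 3: a1 b32 b33 a4 a5 a6
Rows 1 and 3 agree on Major; apply Major→Year, Office and equate their Year, Office entries.
Rows 1 and 2 agree on Advisor; apply Advisor→SID and equate their SID entries.
Rows 1 and 2 agree on Year; apply Year→Major and equate their Major entries.
Row 1 is now all distinguished symbols — the join is lossless.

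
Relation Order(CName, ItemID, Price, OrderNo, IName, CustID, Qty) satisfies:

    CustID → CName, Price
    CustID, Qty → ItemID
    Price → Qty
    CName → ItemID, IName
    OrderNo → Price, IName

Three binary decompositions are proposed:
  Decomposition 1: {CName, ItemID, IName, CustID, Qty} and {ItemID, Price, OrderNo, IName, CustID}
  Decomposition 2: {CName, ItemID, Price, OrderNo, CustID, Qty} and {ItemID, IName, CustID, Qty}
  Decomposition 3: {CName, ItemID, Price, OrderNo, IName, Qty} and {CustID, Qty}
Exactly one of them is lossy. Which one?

Decomposition 3

Decomposition 1: common = {ItemID, IName, CustID}, closure = {CName, ItemID, Price, IName, CustID, Qty} → lossless.
Decomposition 2: common = {ItemID, CustID, Qty}, closure = {CName, ItemID, Price, IName, CustID, Qty} → lossless.
Decomposition 3: common = {Qty}, closure = {Qty} → lossy.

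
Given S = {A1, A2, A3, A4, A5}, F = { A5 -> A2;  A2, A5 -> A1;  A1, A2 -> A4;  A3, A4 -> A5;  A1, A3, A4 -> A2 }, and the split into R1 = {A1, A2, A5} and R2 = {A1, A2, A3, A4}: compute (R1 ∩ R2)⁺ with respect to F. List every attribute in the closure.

R1 ∩ R2 = {A1, A2}.
A1, A2 → A4 applies, adding A4
Closure: {A1, A2, A4}.

A1, A2, A4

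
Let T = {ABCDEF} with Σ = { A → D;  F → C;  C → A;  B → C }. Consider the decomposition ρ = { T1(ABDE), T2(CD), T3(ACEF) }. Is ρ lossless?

No

Chase test. Columns are ABCDEF; row i has aⱼ where attribute j ∈ Ti, else bᵢⱼ.
Initial tableau (one row per fragment):
  row 1: a1 a2 b13 a4 a5 b16
  row 2: b21 b22 a3 a4 b25 b26
  row 3: a1 b32 a3 b34 a5 a6
Rows 1 and 3 agree on A; apply A→D and equate their D entries.
Rows 2 and 3 agree on C; apply C→A and equate their A entries.
No row becomes fully distinguished — the join is lossy.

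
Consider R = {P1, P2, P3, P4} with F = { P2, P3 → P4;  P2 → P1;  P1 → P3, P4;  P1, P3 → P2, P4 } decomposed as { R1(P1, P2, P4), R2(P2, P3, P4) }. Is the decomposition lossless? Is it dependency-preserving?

lossless and dependency-preserving

Lossless test: (P2, P4)⁺ = {P1, P2, P3, P4}, which contains all of one fragment — lossless.
Dependency preservation: P1 → P3, P4; P1, P3 → P2, P4 are not contained in any single fragment, but the restricted closure of each left-hand side across the fragments still reaches the right-hand side; the remaining FDs each lie inside some fragment. All dependencies are preserved.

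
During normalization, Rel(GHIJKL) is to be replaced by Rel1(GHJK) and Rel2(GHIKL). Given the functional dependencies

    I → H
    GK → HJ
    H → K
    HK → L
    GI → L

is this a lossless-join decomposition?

Yes

Common attributes: Rel1 ∩ Rel2 = {GHK}.
Closure of {GHK}: GK → HJ applies, adding J; HK → L applies, adding L. So (GHK)⁺ = {GHJKL}.
This closure contains every attribute of Rel1, so Rel1 ∩ Rel2 → Rel1. The join is lossless.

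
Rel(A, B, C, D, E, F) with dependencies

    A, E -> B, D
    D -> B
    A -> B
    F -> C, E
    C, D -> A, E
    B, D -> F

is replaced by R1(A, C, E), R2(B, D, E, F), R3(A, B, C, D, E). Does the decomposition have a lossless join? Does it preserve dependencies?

lossless but not dependency-preserving

Lossless test (chase): Rows 1 and 3 agree on A, E; apply A, E→B, D and equate their B, D entries. Rows 1 and 2 agree on B, D; apply B, D→F and equate their F entries. Rows 1 and 3 agree on B, D; apply B, D→F and equate their F entries. Rows 1 and 2 agree on F; apply F→C, E and equate their C, E entries. Rows 1 and 2 agree on C, D; apply C, D→A, E and equate their A, E entries. Row 1 is now all distinguished symbols — the join is lossless.
Dependency preservation: the restricted closure of {F} across the fragments never reaches {C, E}, so F → C, E cannot be enforced without a join — not preserved.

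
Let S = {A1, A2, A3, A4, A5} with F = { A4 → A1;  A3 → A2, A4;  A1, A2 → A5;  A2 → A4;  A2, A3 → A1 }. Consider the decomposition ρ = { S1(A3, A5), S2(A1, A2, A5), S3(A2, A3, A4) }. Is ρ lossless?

Yes

Chase test. Columns are A1, A2, A3, A4, A5; row i has aⱼ where attribute j ∈ Si, else bᵢⱼ.
Initial tableau (one row per fragment):
  row 1: b11 b12 a3 b14 a5
  row 2: a1 a2 b23 b24 a5
  row 3: b31 a2 a3 a4 b35
Rows 1 and 3 agree on A3; apply A3→A2, A4 and equate their A2, A4 entries.
Rows 1 and 2 agree on A2; apply A2→A4 and equate their A4 entries.
Rows 1 and 3 agree on A2, A3; apply A2, A3→A1 and equate their A1 entries.
Rows 1 and 2 agree on A4; apply A4→A1 and equate their A1 entries.
Rows 1 and 3 agree on A1, A2; apply A1, A2→A5 and equate their A5 entries.
Row 1 is now all distinguished symbols — the join is lossless.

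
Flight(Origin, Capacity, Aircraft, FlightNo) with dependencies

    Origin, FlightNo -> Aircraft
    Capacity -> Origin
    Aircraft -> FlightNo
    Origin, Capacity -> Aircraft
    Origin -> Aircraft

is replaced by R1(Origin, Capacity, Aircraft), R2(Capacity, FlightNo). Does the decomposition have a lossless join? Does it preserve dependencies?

Lossless test: (Capacity)⁺ = {Origin, Capacity, Aircraft, FlightNo}, which contains all of one fragment — lossless.
Dependency preservation: the restricted closure of {Aircraft} across the fragments never reaches {FlightNo}, so Aircraft → FlightNo cannot be enforced without a join — not preserved.

lossless but not dependency-preserving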